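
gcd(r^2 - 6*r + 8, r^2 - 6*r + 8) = r^2 - 6*r + 8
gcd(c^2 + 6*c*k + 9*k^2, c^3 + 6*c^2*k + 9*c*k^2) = c^2 + 6*c*k + 9*k^2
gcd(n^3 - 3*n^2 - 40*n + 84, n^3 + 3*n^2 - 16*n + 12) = n^2 + 4*n - 12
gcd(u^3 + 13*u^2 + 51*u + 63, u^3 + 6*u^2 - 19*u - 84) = u^2 + 10*u + 21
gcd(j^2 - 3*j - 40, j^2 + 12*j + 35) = j + 5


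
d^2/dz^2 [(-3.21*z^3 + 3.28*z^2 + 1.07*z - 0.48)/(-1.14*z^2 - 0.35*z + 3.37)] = (7.105427357601e-15*z^5 + 7.105427357601e-15*z^4 + 25.287102*z^3 - 94.580946*z^2 + 195.218658*z - 73.219666)/(1.481544*z^6 + 1.36458*z^5 - 12.720006*z^4 - 8.024905*z^3 + 37.602123*z^2 + 11.924745*z - 38.272753)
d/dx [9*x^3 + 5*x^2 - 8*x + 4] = 27*x^2 + 10*x - 8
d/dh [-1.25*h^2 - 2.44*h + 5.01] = -2.5*h - 2.44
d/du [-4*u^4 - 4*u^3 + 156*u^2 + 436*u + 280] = -16*u^3 - 12*u^2 + 312*u + 436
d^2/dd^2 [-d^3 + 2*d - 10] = -6*d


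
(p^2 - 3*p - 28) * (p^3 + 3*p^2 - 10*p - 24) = p^5 - 47*p^3 - 78*p^2 + 352*p + 672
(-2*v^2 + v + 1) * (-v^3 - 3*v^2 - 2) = 2*v^5 + 5*v^4 - 4*v^3 + v^2 - 2*v - 2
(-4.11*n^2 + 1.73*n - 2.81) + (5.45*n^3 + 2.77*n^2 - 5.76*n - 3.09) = 5.45*n^3 - 1.34*n^2 - 4.03*n - 5.9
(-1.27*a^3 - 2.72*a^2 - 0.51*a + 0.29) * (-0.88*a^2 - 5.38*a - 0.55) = 1.1176*a^5 + 9.2262*a^4 + 15.7809*a^3 + 3.9846*a^2 - 1.2797*a - 0.1595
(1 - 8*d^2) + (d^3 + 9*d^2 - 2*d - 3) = d^3 + d^2 - 2*d - 2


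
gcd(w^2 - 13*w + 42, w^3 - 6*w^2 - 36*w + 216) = w - 6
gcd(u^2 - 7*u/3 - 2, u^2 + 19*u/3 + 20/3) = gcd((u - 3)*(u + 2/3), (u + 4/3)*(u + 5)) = 1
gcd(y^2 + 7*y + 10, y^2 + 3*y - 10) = y + 5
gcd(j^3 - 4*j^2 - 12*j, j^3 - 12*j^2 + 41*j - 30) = j - 6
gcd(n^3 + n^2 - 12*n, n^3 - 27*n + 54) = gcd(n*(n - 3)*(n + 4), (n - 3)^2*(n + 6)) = n - 3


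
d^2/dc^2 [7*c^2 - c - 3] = 14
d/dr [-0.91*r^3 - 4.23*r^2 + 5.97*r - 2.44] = -2.73*r^2 - 8.46*r + 5.97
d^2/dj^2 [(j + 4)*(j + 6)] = 2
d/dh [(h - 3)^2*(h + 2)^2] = 2*(h - 3)*(h + 2)*(2*h - 1)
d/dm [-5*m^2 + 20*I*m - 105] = -10*m + 20*I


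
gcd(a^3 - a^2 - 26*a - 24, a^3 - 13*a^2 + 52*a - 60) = a - 6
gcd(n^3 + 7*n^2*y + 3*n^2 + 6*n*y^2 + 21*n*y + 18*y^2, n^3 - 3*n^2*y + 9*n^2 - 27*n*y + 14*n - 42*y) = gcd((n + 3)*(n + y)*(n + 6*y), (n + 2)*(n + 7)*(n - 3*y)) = 1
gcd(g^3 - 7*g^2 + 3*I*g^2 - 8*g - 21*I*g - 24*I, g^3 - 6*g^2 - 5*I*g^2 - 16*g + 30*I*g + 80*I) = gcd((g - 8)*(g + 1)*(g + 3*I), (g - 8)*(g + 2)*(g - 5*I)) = g - 8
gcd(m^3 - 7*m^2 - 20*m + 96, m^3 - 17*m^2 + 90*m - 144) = m^2 - 11*m + 24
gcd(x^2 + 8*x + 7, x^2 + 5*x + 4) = x + 1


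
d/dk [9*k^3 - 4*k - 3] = 27*k^2 - 4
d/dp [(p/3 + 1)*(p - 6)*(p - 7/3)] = p^2 - 32*p/9 - 11/3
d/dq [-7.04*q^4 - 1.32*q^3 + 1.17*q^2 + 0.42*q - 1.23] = -28.16*q^3 - 3.96*q^2 + 2.34*q + 0.42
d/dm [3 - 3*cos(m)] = 3*sin(m)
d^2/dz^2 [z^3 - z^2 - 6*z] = 6*z - 2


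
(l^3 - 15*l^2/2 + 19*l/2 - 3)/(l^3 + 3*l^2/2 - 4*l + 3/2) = (l - 6)/(l + 3)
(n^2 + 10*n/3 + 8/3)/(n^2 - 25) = (3*n^2 + 10*n + 8)/(3*(n^2 - 25))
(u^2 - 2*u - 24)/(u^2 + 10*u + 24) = (u - 6)/(u + 6)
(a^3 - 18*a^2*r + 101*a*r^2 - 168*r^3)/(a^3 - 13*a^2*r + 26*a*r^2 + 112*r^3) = (a - 3*r)/(a + 2*r)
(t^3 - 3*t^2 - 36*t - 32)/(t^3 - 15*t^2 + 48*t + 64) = (t + 4)/(t - 8)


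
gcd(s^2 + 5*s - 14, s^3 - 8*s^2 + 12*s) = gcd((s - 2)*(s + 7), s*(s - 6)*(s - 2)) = s - 2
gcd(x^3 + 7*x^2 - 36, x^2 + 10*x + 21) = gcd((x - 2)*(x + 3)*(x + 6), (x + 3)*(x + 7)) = x + 3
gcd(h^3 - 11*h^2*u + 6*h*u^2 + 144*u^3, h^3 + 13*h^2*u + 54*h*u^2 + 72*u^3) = h + 3*u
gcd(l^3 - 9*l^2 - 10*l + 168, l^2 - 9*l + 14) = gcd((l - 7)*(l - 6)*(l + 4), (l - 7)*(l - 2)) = l - 7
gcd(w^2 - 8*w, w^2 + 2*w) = w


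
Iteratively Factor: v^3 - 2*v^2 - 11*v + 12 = (v - 1)*(v^2 - v - 12) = (v - 4)*(v - 1)*(v + 3)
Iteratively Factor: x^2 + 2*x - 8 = (x + 4)*(x - 2)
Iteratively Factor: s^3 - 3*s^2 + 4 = (s - 2)*(s^2 - s - 2) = (s - 2)^2*(s + 1)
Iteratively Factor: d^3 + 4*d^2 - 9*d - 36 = (d + 3)*(d^2 + d - 12) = (d + 3)*(d + 4)*(d - 3)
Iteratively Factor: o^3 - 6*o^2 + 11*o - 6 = (o - 1)*(o^2 - 5*o + 6) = (o - 3)*(o - 1)*(o - 2)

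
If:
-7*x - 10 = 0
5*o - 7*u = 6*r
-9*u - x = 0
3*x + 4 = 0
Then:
No Solution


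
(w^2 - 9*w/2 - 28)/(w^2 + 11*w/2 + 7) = (w - 8)/(w + 2)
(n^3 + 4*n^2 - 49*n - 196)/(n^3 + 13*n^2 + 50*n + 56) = (n - 7)/(n + 2)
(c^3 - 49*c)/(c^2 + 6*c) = (c^2 - 49)/(c + 6)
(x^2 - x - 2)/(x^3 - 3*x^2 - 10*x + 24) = (x + 1)/(x^2 - x - 12)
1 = 1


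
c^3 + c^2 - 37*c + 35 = (c - 5)*(c - 1)*(c + 7)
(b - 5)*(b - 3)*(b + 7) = b^3 - b^2 - 41*b + 105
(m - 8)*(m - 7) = m^2 - 15*m + 56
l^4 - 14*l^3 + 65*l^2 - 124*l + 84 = (l - 7)*(l - 3)*(l - 2)^2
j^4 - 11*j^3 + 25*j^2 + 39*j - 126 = (j - 7)*(j - 3)^2*(j + 2)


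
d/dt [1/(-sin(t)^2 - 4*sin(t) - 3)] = 2*(sin(t) + 2)*cos(t)/(sin(t)^2 + 4*sin(t) + 3)^2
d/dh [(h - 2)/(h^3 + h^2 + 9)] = (h^3 + h^2 - h*(h - 2)*(3*h + 2) + 9)/(h^3 + h^2 + 9)^2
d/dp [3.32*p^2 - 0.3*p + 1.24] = 6.64*p - 0.3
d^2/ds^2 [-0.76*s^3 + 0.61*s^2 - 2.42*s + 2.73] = 1.22 - 4.56*s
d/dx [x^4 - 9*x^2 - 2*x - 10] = 4*x^3 - 18*x - 2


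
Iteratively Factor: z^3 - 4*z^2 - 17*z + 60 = (z - 3)*(z^2 - z - 20) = (z - 5)*(z - 3)*(z + 4)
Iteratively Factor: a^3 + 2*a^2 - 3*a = (a - 1)*(a^2 + 3*a) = a*(a - 1)*(a + 3)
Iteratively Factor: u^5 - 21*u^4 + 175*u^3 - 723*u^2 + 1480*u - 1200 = (u - 4)*(u^4 - 17*u^3 + 107*u^2 - 295*u + 300) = (u - 4)*(u - 3)*(u^3 - 14*u^2 + 65*u - 100) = (u - 4)^2*(u - 3)*(u^2 - 10*u + 25) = (u - 5)*(u - 4)^2*(u - 3)*(u - 5)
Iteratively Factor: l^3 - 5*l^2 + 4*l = (l - 1)*(l^2 - 4*l) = l*(l - 1)*(l - 4)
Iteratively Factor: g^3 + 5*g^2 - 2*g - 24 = (g + 4)*(g^2 + g - 6) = (g - 2)*(g + 4)*(g + 3)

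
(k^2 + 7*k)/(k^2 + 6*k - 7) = k/(k - 1)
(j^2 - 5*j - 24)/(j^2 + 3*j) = (j - 8)/j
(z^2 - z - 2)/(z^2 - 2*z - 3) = (z - 2)/(z - 3)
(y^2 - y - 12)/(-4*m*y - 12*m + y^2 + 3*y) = (y - 4)/(-4*m + y)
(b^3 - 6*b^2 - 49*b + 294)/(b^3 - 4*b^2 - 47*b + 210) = (b - 7)/(b - 5)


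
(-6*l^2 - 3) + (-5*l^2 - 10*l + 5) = -11*l^2 - 10*l + 2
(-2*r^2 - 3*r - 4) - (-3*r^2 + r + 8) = r^2 - 4*r - 12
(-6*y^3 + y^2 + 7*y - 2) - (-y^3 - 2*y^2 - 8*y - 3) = -5*y^3 + 3*y^2 + 15*y + 1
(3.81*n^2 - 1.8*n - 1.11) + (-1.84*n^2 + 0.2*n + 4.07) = 1.97*n^2 - 1.6*n + 2.96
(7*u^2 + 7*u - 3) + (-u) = 7*u^2 + 6*u - 3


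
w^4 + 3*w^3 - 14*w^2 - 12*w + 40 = (w - 2)^2*(w + 2)*(w + 5)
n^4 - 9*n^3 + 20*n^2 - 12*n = n*(n - 6)*(n - 2)*(n - 1)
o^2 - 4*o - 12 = (o - 6)*(o + 2)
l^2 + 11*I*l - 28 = (l + 4*I)*(l + 7*I)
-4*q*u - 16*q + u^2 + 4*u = (-4*q + u)*(u + 4)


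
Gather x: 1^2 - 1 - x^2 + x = -x^2 + x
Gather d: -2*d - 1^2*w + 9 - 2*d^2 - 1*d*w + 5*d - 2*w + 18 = -2*d^2 + d*(3 - w) - 3*w + 27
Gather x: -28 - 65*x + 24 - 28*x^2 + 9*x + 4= -28*x^2 - 56*x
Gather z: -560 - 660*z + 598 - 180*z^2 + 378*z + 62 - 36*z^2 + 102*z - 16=-216*z^2 - 180*z + 84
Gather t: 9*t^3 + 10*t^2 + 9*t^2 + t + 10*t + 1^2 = 9*t^3 + 19*t^2 + 11*t + 1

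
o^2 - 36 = (o - 6)*(o + 6)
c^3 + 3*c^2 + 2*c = c*(c + 1)*(c + 2)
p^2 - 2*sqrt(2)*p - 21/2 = (p - 7*sqrt(2)/2)*(p + 3*sqrt(2)/2)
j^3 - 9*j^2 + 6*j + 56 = (j - 7)*(j - 4)*(j + 2)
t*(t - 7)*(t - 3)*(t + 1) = t^4 - 9*t^3 + 11*t^2 + 21*t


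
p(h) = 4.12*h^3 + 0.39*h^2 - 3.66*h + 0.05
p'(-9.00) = 990.48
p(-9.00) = -2938.90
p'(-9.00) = 990.48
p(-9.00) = -2938.90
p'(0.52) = 0.09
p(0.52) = -1.17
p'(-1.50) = 22.98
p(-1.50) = -7.49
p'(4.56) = 256.91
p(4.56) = 382.12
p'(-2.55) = 74.72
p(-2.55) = -56.40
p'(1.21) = 15.38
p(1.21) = 3.49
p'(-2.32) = 61.06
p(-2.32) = -40.81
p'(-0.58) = 0.05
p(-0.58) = 1.50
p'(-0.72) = 2.19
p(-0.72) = 1.35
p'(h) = 12.36*h^2 + 0.78*h - 3.66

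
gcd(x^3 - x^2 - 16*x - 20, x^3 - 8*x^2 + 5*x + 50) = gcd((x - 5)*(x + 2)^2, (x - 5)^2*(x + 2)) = x^2 - 3*x - 10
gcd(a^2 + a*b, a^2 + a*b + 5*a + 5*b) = a + b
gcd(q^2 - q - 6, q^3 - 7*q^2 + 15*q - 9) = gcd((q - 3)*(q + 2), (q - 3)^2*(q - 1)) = q - 3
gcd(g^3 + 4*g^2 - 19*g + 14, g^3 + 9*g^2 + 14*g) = g + 7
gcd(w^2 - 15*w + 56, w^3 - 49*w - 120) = w - 8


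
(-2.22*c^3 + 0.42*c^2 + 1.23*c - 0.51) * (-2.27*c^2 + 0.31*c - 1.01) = 5.0394*c^5 - 1.6416*c^4 - 0.4197*c^3 + 1.1148*c^2 - 1.4004*c + 0.5151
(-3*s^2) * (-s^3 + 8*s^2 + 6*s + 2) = 3*s^5 - 24*s^4 - 18*s^3 - 6*s^2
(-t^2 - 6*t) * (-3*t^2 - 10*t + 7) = 3*t^4 + 28*t^3 + 53*t^2 - 42*t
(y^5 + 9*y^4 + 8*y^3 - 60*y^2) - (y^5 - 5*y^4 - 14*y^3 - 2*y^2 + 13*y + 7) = 14*y^4 + 22*y^3 - 58*y^2 - 13*y - 7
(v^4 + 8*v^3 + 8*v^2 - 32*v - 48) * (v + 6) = v^5 + 14*v^4 + 56*v^3 + 16*v^2 - 240*v - 288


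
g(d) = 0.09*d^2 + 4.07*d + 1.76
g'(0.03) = 4.08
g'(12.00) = 6.23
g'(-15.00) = 1.37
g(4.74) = 23.07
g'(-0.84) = 3.92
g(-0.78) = -1.36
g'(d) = 0.18*d + 4.07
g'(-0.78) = 3.93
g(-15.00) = -39.04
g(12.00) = 63.56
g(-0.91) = -1.87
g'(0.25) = 4.12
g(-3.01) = -9.68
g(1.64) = 8.68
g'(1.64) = 4.37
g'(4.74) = 4.92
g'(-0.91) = 3.91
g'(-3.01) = 3.53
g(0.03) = 1.88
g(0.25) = 2.78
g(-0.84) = -1.60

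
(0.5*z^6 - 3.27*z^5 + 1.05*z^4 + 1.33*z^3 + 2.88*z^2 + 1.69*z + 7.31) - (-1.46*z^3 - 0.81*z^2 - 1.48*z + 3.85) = 0.5*z^6 - 3.27*z^5 + 1.05*z^4 + 2.79*z^3 + 3.69*z^2 + 3.17*z + 3.46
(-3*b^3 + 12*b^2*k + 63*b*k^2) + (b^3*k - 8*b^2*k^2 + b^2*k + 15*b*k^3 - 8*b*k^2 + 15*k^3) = b^3*k - 3*b^3 - 8*b^2*k^2 + 13*b^2*k + 15*b*k^3 + 55*b*k^2 + 15*k^3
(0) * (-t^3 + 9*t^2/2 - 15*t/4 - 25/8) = 0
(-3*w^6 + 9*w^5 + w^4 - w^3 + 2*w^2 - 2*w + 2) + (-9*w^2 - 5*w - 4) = -3*w^6 + 9*w^5 + w^4 - w^3 - 7*w^2 - 7*w - 2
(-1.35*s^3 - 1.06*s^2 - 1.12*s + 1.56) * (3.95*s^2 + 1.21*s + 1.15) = -5.3325*s^5 - 5.8205*s^4 - 7.2591*s^3 + 3.5878*s^2 + 0.5996*s + 1.794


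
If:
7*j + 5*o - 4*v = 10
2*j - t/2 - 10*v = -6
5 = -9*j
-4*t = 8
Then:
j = -5/9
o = 731/225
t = -2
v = 53/90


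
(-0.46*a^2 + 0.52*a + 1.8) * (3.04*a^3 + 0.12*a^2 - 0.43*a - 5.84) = -1.3984*a^5 + 1.5256*a^4 + 5.7322*a^3 + 2.6788*a^2 - 3.8108*a - 10.512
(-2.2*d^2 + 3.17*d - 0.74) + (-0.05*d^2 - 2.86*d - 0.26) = -2.25*d^2 + 0.31*d - 1.0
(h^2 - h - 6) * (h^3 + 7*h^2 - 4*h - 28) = h^5 + 6*h^4 - 17*h^3 - 66*h^2 + 52*h + 168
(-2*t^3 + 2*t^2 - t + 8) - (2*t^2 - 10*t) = -2*t^3 + 9*t + 8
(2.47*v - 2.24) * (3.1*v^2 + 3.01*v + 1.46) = 7.657*v^3 + 0.490699999999999*v^2 - 3.1362*v - 3.2704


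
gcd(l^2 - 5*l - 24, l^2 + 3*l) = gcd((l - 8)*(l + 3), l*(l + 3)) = l + 3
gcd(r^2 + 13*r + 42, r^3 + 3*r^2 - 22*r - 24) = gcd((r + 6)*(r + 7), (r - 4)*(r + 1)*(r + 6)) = r + 6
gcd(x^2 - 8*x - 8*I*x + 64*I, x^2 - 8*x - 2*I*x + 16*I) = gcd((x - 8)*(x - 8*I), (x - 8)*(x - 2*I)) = x - 8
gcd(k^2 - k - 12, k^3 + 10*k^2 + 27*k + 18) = k + 3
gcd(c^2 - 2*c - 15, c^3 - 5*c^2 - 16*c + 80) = c - 5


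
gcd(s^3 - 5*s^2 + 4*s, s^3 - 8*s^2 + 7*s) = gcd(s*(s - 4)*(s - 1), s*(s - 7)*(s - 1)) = s^2 - s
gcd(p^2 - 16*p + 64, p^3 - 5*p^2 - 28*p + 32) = p - 8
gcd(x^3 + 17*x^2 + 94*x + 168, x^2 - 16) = x + 4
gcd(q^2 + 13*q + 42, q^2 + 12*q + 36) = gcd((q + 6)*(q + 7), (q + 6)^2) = q + 6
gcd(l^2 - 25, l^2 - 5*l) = l - 5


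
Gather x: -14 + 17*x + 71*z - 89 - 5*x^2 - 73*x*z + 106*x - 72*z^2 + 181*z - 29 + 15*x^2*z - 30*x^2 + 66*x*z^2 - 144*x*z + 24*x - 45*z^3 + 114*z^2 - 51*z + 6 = x^2*(15*z - 35) + x*(66*z^2 - 217*z + 147) - 45*z^3 + 42*z^2 + 201*z - 126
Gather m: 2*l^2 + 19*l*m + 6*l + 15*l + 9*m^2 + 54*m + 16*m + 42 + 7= 2*l^2 + 21*l + 9*m^2 + m*(19*l + 70) + 49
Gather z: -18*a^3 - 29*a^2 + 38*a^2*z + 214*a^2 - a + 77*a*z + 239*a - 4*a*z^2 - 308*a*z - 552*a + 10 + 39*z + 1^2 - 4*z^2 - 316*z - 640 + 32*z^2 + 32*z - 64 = -18*a^3 + 185*a^2 - 314*a + z^2*(28 - 4*a) + z*(38*a^2 - 231*a - 245) - 693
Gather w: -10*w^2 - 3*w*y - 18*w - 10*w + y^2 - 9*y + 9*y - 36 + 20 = -10*w^2 + w*(-3*y - 28) + y^2 - 16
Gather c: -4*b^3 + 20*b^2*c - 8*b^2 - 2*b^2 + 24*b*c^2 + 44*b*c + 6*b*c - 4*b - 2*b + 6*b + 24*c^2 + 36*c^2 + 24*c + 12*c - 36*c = -4*b^3 - 10*b^2 + c^2*(24*b + 60) + c*(20*b^2 + 50*b)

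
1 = 1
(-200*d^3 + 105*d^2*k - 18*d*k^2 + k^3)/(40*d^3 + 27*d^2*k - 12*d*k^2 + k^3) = (-5*d + k)/(d + k)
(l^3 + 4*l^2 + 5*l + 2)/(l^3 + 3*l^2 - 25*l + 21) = (l^3 + 4*l^2 + 5*l + 2)/(l^3 + 3*l^2 - 25*l + 21)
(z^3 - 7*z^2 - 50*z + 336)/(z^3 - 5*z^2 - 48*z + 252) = (z - 8)/(z - 6)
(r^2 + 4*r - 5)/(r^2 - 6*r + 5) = (r + 5)/(r - 5)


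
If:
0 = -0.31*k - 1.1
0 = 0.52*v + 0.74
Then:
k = -3.55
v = -1.42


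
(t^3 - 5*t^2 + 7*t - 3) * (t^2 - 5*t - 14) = t^5 - 10*t^4 + 18*t^3 + 32*t^2 - 83*t + 42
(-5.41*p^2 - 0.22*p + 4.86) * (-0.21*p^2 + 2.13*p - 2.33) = 1.1361*p^4 - 11.4771*p^3 + 11.1161*p^2 + 10.8644*p - 11.3238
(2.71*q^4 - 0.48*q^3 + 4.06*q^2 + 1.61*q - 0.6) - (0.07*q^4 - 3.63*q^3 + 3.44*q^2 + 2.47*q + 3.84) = 2.64*q^4 + 3.15*q^3 + 0.62*q^2 - 0.86*q - 4.44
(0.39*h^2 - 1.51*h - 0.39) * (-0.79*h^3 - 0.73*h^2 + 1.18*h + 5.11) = -0.3081*h^5 + 0.9082*h^4 + 1.8706*h^3 + 0.4958*h^2 - 8.1763*h - 1.9929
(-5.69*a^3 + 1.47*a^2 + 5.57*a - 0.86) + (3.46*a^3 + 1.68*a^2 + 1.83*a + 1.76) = -2.23*a^3 + 3.15*a^2 + 7.4*a + 0.9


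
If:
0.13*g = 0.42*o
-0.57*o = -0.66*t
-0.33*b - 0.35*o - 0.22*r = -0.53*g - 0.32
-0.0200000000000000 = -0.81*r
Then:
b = 4.78002699055331*t + 0.953236064347175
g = 3.74089068825911*t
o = 1.15789473684211*t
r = 0.02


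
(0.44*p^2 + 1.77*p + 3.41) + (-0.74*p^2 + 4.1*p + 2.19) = -0.3*p^2 + 5.87*p + 5.6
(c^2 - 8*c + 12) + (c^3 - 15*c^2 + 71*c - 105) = c^3 - 14*c^2 + 63*c - 93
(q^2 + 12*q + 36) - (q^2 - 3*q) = 15*q + 36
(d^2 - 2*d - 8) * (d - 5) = d^3 - 7*d^2 + 2*d + 40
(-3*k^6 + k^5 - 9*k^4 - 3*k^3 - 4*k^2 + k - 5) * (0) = 0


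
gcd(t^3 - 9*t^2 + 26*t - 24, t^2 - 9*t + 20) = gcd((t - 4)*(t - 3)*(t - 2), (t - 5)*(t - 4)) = t - 4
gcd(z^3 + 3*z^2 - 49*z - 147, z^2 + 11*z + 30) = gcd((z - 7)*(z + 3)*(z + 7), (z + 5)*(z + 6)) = 1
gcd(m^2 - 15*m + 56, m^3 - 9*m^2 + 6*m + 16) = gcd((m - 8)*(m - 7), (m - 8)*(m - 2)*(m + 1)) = m - 8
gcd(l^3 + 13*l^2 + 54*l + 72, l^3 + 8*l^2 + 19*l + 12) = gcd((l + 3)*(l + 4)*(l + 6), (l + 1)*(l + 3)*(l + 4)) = l^2 + 7*l + 12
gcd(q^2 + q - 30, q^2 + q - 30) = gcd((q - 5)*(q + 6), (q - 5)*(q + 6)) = q^2 + q - 30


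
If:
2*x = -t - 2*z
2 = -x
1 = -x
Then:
No Solution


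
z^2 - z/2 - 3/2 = (z - 3/2)*(z + 1)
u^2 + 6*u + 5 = (u + 1)*(u + 5)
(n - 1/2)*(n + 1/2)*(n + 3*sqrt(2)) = n^3 + 3*sqrt(2)*n^2 - n/4 - 3*sqrt(2)/4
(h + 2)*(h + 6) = h^2 + 8*h + 12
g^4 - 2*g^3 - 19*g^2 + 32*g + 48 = (g - 4)*(g - 3)*(g + 1)*(g + 4)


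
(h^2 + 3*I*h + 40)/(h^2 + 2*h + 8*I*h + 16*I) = (h - 5*I)/(h + 2)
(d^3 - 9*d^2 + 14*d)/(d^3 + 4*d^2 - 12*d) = (d - 7)/(d + 6)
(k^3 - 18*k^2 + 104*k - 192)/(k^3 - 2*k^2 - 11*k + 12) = (k^2 - 14*k + 48)/(k^2 + 2*k - 3)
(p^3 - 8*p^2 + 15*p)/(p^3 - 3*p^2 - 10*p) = (p - 3)/(p + 2)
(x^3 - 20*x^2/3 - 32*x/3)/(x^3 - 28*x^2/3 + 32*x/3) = (3*x + 4)/(3*x - 4)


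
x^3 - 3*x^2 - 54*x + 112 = (x - 8)*(x - 2)*(x + 7)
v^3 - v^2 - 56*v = v*(v - 8)*(v + 7)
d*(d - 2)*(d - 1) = d^3 - 3*d^2 + 2*d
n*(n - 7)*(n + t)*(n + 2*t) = n^4 + 3*n^3*t - 7*n^3 + 2*n^2*t^2 - 21*n^2*t - 14*n*t^2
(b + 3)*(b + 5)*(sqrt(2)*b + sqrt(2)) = sqrt(2)*b^3 + 9*sqrt(2)*b^2 + 23*sqrt(2)*b + 15*sqrt(2)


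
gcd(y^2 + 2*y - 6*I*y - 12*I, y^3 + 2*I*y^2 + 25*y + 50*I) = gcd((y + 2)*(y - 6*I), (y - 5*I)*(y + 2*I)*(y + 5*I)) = 1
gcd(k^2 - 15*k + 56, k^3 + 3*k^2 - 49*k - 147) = k - 7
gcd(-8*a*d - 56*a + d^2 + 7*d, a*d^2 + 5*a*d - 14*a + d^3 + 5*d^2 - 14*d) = d + 7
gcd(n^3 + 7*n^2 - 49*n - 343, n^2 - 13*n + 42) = n - 7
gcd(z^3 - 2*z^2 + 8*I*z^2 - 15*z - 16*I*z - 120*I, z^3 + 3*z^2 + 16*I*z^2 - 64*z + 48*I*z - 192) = z^2 + z*(3 + 8*I) + 24*I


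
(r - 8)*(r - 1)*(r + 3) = r^3 - 6*r^2 - 19*r + 24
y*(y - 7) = y^2 - 7*y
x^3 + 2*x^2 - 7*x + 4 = (x - 1)^2*(x + 4)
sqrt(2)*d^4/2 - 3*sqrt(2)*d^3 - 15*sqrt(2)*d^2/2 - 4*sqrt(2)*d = d*(d - 8)*(d + 1)*(sqrt(2)*d/2 + sqrt(2)/2)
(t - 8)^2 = t^2 - 16*t + 64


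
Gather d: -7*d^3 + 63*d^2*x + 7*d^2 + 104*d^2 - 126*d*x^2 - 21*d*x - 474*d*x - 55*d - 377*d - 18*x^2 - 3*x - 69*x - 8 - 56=-7*d^3 + d^2*(63*x + 111) + d*(-126*x^2 - 495*x - 432) - 18*x^2 - 72*x - 64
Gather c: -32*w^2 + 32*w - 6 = -32*w^2 + 32*w - 6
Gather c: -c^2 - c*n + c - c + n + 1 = -c^2 - c*n + n + 1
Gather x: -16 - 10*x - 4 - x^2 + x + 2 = -x^2 - 9*x - 18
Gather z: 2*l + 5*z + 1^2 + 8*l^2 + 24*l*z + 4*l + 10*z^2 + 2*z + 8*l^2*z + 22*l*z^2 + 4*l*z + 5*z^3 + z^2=8*l^2 + 6*l + 5*z^3 + z^2*(22*l + 11) + z*(8*l^2 + 28*l + 7) + 1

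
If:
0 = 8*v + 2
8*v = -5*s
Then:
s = 2/5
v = -1/4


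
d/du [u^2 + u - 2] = 2*u + 1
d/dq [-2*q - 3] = -2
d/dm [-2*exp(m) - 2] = -2*exp(m)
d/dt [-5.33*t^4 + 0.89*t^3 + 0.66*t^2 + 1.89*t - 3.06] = -21.32*t^3 + 2.67*t^2 + 1.32*t + 1.89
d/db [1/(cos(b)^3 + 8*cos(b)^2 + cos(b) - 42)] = (3*cos(b)^2 + 16*cos(b) + 1)*sin(b)/(cos(b)^3 + 8*cos(b)^2 + cos(b) - 42)^2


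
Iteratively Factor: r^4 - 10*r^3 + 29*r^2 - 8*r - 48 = (r - 4)*(r^3 - 6*r^2 + 5*r + 12) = (r - 4)*(r - 3)*(r^2 - 3*r - 4) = (r - 4)*(r - 3)*(r + 1)*(r - 4)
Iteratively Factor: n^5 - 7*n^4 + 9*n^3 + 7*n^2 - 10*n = (n - 2)*(n^4 - 5*n^3 - n^2 + 5*n) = (n - 5)*(n - 2)*(n^3 - n) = (n - 5)*(n - 2)*(n + 1)*(n^2 - n) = n*(n - 5)*(n - 2)*(n + 1)*(n - 1)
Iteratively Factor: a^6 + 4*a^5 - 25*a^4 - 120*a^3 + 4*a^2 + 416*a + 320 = (a + 4)*(a^5 - 25*a^3 - 20*a^2 + 84*a + 80) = (a - 2)*(a + 4)*(a^4 + 2*a^3 - 21*a^2 - 62*a - 40) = (a - 2)*(a + 1)*(a + 4)*(a^3 + a^2 - 22*a - 40) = (a - 2)*(a + 1)*(a + 2)*(a + 4)*(a^2 - a - 20) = (a - 5)*(a - 2)*(a + 1)*(a + 2)*(a + 4)*(a + 4)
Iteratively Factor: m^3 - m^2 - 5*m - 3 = (m + 1)*(m^2 - 2*m - 3) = (m - 3)*(m + 1)*(m + 1)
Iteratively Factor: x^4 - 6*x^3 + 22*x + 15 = (x - 3)*(x^3 - 3*x^2 - 9*x - 5) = (x - 3)*(x + 1)*(x^2 - 4*x - 5) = (x - 3)*(x + 1)^2*(x - 5)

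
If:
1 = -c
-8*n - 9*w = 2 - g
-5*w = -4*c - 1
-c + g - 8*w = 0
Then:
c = -1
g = -29/5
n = -3/10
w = -3/5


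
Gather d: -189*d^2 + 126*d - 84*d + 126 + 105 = -189*d^2 + 42*d + 231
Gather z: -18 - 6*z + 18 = -6*z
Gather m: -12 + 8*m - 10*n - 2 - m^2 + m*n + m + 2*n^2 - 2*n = -m^2 + m*(n + 9) + 2*n^2 - 12*n - 14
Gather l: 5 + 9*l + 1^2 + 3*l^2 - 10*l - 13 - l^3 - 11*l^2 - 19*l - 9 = -l^3 - 8*l^2 - 20*l - 16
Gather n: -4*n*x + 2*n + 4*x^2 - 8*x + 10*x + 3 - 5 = n*(2 - 4*x) + 4*x^2 + 2*x - 2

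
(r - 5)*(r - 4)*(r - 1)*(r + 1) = r^4 - 9*r^3 + 19*r^2 + 9*r - 20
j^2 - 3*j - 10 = (j - 5)*(j + 2)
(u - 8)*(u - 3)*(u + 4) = u^3 - 7*u^2 - 20*u + 96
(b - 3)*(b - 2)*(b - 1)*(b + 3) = b^4 - 3*b^3 - 7*b^2 + 27*b - 18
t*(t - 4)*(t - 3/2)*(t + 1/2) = t^4 - 5*t^3 + 13*t^2/4 + 3*t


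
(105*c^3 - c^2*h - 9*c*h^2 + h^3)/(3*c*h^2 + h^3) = 35*c^2/h^2 - 12*c/h + 1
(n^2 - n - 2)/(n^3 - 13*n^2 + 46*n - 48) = (n + 1)/(n^2 - 11*n + 24)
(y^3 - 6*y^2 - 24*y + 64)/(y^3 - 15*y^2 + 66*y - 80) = (y + 4)/(y - 5)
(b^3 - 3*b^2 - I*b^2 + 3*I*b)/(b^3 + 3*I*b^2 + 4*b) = (b - 3)/(b + 4*I)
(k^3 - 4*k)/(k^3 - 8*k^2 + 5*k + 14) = k*(k + 2)/(k^2 - 6*k - 7)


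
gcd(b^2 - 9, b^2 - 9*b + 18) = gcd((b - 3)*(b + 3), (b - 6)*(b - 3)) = b - 3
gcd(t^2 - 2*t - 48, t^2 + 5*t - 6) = t + 6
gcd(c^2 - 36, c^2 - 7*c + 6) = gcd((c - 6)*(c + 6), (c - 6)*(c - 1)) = c - 6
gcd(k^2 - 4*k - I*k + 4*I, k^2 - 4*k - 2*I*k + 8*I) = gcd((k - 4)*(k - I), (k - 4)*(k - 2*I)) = k - 4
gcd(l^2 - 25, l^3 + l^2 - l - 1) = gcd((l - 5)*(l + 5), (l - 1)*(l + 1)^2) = 1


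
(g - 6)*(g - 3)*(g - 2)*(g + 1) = g^4 - 10*g^3 + 25*g^2 - 36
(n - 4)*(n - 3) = n^2 - 7*n + 12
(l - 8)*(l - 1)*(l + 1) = l^3 - 8*l^2 - l + 8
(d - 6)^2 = d^2 - 12*d + 36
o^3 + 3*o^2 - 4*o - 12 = (o - 2)*(o + 2)*(o + 3)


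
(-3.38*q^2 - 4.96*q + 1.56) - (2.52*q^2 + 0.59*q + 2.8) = -5.9*q^2 - 5.55*q - 1.24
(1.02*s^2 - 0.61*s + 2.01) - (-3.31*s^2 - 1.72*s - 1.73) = 4.33*s^2 + 1.11*s + 3.74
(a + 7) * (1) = a + 7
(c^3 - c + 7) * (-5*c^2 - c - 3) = -5*c^5 - c^4 + 2*c^3 - 34*c^2 - 4*c - 21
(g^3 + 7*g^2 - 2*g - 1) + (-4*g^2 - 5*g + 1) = g^3 + 3*g^2 - 7*g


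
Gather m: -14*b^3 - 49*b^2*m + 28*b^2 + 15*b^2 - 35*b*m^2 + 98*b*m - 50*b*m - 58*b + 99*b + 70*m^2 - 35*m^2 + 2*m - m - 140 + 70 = -14*b^3 + 43*b^2 + 41*b + m^2*(35 - 35*b) + m*(-49*b^2 + 48*b + 1) - 70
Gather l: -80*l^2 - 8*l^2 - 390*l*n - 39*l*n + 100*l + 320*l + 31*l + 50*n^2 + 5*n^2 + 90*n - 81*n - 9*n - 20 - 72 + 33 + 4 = -88*l^2 + l*(451 - 429*n) + 55*n^2 - 55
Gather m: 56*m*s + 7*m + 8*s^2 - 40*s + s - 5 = m*(56*s + 7) + 8*s^2 - 39*s - 5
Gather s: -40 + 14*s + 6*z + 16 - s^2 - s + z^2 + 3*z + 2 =-s^2 + 13*s + z^2 + 9*z - 22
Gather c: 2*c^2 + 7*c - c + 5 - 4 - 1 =2*c^2 + 6*c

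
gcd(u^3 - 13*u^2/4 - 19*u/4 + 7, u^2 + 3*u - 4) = u - 1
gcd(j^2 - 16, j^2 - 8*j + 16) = j - 4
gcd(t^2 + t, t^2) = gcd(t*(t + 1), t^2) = t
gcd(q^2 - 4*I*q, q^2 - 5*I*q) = q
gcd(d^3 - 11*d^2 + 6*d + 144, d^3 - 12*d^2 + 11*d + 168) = d^2 - 5*d - 24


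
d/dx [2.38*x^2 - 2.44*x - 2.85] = 4.76*x - 2.44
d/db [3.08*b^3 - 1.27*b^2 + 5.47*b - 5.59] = 9.24*b^2 - 2.54*b + 5.47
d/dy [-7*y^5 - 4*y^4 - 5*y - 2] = -35*y^4 - 16*y^3 - 5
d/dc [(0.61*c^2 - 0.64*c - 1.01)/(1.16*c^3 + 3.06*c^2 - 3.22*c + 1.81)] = (-0.7076*c^4 + 1.4848*c^3 + 3.509*c^2 + 8.3894*c - 4.4106)/(1.3456*c^6 + 7.0992*c^5 + 1.8932*c^4 - 15.5072*c^3 + 21.4456*c^2 - 11.6564*c + 3.2761)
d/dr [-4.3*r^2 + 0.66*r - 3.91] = 0.66 - 8.6*r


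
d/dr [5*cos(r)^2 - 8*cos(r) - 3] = 2*(4 - 5*cos(r))*sin(r)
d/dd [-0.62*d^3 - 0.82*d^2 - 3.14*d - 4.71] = -1.86*d^2 - 1.64*d - 3.14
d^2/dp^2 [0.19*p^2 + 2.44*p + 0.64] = 0.380000000000000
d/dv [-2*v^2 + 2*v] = 2 - 4*v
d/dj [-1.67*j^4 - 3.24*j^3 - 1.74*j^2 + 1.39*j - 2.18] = -6.68*j^3 - 9.72*j^2 - 3.48*j + 1.39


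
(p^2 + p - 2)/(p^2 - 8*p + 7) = (p + 2)/(p - 7)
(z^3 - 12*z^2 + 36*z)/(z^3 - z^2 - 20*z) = (-z^2 + 12*z - 36)/(-z^2 + z + 20)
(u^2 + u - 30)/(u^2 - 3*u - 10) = (u + 6)/(u + 2)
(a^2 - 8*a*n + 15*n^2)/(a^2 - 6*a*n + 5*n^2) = (a - 3*n)/(a - n)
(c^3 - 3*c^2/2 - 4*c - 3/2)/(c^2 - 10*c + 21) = (2*c^2 + 3*c + 1)/(2*(c - 7))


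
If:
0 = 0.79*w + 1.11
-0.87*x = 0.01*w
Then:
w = -1.41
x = 0.02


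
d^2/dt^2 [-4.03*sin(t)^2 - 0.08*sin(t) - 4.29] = 16.12*sin(t)^2 + 0.08*sin(t) - 8.06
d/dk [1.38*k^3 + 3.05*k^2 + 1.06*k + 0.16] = 4.14*k^2 + 6.1*k + 1.06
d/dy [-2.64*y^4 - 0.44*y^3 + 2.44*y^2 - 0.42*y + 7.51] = -10.56*y^3 - 1.32*y^2 + 4.88*y - 0.42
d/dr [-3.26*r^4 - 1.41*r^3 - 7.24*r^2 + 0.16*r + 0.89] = -13.04*r^3 - 4.23*r^2 - 14.48*r + 0.16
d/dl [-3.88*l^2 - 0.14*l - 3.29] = -7.76*l - 0.14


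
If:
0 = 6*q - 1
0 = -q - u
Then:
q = 1/6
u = -1/6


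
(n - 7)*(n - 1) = n^2 - 8*n + 7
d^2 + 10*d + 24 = (d + 4)*(d + 6)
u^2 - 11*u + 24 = (u - 8)*(u - 3)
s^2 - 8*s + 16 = (s - 4)^2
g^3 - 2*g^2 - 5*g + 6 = (g - 3)*(g - 1)*(g + 2)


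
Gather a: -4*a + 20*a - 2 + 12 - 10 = 16*a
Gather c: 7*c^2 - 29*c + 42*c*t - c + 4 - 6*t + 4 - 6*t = 7*c^2 + c*(42*t - 30) - 12*t + 8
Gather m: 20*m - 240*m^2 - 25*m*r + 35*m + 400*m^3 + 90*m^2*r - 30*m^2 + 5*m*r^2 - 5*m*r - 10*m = 400*m^3 + m^2*(90*r - 270) + m*(5*r^2 - 30*r + 45)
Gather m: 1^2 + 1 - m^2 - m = -m^2 - m + 2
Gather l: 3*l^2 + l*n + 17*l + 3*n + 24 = 3*l^2 + l*(n + 17) + 3*n + 24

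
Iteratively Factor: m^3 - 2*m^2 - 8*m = (m - 4)*(m^2 + 2*m) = (m - 4)*(m + 2)*(m)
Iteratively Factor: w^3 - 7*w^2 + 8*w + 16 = (w + 1)*(w^2 - 8*w + 16) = (w - 4)*(w + 1)*(w - 4)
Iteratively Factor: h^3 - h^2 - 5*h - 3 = (h + 1)*(h^2 - 2*h - 3) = (h - 3)*(h + 1)*(h + 1)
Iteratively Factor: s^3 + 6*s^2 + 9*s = (s + 3)*(s^2 + 3*s) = (s + 3)^2*(s)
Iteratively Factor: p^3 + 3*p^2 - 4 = (p + 2)*(p^2 + p - 2) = (p - 1)*(p + 2)*(p + 2)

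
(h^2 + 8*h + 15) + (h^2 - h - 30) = 2*h^2 + 7*h - 15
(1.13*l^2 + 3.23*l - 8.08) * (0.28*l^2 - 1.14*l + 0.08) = 0.3164*l^4 - 0.3838*l^3 - 5.8542*l^2 + 9.4696*l - 0.6464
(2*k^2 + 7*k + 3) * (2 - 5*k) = -10*k^3 - 31*k^2 - k + 6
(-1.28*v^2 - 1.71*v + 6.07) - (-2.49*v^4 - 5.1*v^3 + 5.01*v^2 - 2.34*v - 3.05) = 2.49*v^4 + 5.1*v^3 - 6.29*v^2 + 0.63*v + 9.12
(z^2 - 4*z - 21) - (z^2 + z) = -5*z - 21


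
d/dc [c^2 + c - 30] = 2*c + 1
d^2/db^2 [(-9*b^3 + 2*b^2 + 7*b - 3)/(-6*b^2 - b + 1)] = 6*(-59*b^3 + 87*b^2 - 15*b + 4)/(216*b^6 + 108*b^5 - 90*b^4 - 35*b^3 + 15*b^2 + 3*b - 1)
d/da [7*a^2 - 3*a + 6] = 14*a - 3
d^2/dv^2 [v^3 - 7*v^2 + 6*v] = 6*v - 14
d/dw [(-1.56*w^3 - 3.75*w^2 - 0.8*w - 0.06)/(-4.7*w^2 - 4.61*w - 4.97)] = (7.332*w^4 + 14.3832*w^3 + 36.7871*w^2 + 36.711*w + 3.6994)/(22.09*w^4 + 43.334*w^3 + 67.9701*w^2 + 45.8234*w + 24.7009)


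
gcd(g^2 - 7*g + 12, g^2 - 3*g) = g - 3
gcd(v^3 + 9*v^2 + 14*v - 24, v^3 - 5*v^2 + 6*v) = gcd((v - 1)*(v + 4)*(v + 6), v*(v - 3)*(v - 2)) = 1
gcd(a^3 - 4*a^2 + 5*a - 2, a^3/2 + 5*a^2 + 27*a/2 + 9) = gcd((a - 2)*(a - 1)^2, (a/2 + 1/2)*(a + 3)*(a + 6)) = 1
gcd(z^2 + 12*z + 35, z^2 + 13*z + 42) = z + 7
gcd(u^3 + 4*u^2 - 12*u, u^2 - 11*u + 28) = 1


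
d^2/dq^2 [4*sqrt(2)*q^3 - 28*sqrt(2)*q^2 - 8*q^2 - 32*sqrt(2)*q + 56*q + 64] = 24*sqrt(2)*q - 56*sqrt(2) - 16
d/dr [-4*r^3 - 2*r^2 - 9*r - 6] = -12*r^2 - 4*r - 9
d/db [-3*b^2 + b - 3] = 1 - 6*b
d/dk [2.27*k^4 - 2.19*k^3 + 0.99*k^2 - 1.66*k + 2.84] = 9.08*k^3 - 6.57*k^2 + 1.98*k - 1.66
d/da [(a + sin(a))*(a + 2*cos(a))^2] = (a + 2*cos(a))*(-2*(a + sin(a))*(2*sin(a) - 1) + (a + 2*cos(a))*(cos(a) + 1))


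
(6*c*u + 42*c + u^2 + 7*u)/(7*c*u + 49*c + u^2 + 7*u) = (6*c + u)/(7*c + u)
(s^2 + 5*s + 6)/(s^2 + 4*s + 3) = (s + 2)/(s + 1)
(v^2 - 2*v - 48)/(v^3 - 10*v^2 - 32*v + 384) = 1/(v - 8)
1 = 1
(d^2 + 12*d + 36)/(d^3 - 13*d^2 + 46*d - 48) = (d^2 + 12*d + 36)/(d^3 - 13*d^2 + 46*d - 48)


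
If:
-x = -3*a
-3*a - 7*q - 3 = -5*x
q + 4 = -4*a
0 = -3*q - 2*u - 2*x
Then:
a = -5/8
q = -3/2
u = 33/8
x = -15/8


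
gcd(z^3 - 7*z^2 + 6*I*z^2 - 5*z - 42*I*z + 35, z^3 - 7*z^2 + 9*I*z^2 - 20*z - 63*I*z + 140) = z^2 + z*(-7 + 5*I) - 35*I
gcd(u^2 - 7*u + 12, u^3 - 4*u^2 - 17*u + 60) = u - 3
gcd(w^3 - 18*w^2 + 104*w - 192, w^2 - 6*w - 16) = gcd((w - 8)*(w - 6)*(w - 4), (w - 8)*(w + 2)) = w - 8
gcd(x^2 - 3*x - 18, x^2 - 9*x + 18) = x - 6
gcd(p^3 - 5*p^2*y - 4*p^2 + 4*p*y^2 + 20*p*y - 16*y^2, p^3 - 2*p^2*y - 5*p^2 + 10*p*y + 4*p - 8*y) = p - 4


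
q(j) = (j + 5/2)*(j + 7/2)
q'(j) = 2*j + 6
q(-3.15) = -0.23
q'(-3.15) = -0.30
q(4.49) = 55.85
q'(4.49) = 14.98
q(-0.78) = 4.68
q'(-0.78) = 4.44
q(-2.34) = 0.19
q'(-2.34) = 1.32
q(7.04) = 100.55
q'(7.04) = 20.08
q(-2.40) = 0.11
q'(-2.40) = 1.20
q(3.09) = 36.84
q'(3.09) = 12.18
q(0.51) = 12.07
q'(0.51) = 7.02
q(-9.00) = 35.75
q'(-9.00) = -12.00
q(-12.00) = 80.75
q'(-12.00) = -18.00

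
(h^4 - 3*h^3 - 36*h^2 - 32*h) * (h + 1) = h^5 - 2*h^4 - 39*h^3 - 68*h^2 - 32*h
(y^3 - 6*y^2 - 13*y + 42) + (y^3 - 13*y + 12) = 2*y^3 - 6*y^2 - 26*y + 54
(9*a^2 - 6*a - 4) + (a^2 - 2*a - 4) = 10*a^2 - 8*a - 8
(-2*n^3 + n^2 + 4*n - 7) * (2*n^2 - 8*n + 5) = -4*n^5 + 18*n^4 - 10*n^3 - 41*n^2 + 76*n - 35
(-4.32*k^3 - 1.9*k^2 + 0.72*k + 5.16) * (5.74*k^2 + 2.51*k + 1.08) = -24.7968*k^5 - 21.7492*k^4 - 5.3018*k^3 + 29.3736*k^2 + 13.7292*k + 5.5728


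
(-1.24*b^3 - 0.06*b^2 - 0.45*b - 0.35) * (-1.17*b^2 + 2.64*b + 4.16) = 1.4508*b^5 - 3.2034*b^4 - 4.7903*b^3 - 1.0281*b^2 - 2.796*b - 1.456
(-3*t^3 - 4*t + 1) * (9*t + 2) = -27*t^4 - 6*t^3 - 36*t^2 + t + 2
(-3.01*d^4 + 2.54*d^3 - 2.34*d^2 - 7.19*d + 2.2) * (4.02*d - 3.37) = -12.1002*d^5 + 20.3545*d^4 - 17.9666*d^3 - 21.018*d^2 + 33.0743*d - 7.414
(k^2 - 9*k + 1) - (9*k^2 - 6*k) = -8*k^2 - 3*k + 1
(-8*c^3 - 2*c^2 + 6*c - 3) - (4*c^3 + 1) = -12*c^3 - 2*c^2 + 6*c - 4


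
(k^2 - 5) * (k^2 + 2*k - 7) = k^4 + 2*k^3 - 12*k^2 - 10*k + 35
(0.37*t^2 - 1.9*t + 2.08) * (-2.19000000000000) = -0.8103*t^2 + 4.161*t - 4.5552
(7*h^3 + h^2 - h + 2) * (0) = 0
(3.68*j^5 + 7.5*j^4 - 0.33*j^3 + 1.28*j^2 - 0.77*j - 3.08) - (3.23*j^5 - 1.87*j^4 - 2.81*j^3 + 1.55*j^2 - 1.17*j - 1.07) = 0.45*j^5 + 9.37*j^4 + 2.48*j^3 - 0.27*j^2 + 0.4*j - 2.01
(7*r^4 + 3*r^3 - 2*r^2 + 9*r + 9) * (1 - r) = -7*r^5 + 4*r^4 + 5*r^3 - 11*r^2 + 9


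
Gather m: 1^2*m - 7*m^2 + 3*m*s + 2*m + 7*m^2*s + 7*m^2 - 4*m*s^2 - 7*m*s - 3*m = 7*m^2*s + m*(-4*s^2 - 4*s)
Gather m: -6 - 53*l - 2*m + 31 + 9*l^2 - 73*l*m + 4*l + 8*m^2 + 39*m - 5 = 9*l^2 - 49*l + 8*m^2 + m*(37 - 73*l) + 20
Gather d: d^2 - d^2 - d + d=0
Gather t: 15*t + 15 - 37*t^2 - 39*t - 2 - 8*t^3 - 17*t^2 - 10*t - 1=-8*t^3 - 54*t^2 - 34*t + 12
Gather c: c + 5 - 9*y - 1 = c - 9*y + 4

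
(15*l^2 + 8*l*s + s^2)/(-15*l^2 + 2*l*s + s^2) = (3*l + s)/(-3*l + s)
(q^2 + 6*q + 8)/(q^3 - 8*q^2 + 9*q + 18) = (q^2 + 6*q + 8)/(q^3 - 8*q^2 + 9*q + 18)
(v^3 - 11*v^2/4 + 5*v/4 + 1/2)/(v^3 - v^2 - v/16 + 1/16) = 4*(v - 2)/(4*v - 1)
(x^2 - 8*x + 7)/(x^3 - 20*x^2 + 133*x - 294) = (x - 1)/(x^2 - 13*x + 42)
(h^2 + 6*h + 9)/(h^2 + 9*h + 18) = (h + 3)/(h + 6)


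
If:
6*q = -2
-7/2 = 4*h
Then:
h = -7/8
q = -1/3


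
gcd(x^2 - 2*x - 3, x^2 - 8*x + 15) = x - 3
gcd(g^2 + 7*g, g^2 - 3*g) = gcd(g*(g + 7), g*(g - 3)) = g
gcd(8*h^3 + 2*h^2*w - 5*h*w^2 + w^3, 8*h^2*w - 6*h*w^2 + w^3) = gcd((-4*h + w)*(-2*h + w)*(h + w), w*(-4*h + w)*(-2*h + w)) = 8*h^2 - 6*h*w + w^2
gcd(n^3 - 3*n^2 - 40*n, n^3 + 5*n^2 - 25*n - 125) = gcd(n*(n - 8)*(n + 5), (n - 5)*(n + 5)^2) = n + 5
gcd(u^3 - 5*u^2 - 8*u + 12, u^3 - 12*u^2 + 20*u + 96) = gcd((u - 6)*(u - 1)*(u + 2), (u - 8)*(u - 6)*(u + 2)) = u^2 - 4*u - 12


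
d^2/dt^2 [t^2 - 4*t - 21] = 2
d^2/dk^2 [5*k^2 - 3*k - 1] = 10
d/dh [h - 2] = 1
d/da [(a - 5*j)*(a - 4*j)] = 2*a - 9*j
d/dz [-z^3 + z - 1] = 1 - 3*z^2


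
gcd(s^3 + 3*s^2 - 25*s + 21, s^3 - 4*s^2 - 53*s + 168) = s^2 + 4*s - 21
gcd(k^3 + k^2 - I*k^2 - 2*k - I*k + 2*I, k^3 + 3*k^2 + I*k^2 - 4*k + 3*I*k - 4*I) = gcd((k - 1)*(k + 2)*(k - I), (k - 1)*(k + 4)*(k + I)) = k - 1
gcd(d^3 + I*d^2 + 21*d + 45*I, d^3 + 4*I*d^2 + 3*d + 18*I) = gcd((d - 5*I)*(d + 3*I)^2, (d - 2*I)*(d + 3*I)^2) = d^2 + 6*I*d - 9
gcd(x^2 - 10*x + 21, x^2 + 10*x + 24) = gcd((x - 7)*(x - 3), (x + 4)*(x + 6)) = 1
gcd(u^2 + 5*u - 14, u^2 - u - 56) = u + 7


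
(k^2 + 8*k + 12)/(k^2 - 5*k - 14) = (k + 6)/(k - 7)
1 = 1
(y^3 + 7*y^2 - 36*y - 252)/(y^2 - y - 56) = (y^2 - 36)/(y - 8)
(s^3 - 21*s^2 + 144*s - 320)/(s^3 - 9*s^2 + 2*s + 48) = (s^2 - 13*s + 40)/(s^2 - s - 6)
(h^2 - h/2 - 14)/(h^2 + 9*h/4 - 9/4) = 2*(2*h^2 - h - 28)/(4*h^2 + 9*h - 9)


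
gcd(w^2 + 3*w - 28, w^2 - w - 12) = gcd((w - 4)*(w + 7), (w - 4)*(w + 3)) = w - 4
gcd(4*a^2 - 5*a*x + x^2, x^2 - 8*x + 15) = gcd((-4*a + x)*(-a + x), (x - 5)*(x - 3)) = 1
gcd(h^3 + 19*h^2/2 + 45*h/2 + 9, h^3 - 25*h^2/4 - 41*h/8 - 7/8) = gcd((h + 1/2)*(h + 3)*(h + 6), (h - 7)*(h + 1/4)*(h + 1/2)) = h + 1/2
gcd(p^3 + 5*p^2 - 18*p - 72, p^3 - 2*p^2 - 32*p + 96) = p^2 + 2*p - 24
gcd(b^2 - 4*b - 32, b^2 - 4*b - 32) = b^2 - 4*b - 32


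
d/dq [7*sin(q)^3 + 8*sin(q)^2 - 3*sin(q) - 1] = (21*sin(q)^2 + 16*sin(q) - 3)*cos(q)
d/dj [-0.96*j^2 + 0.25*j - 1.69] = 0.25 - 1.92*j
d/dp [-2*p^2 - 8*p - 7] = -4*p - 8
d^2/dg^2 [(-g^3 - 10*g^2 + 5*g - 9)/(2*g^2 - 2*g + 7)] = 2*(-10*g^3 + 354*g^2 - 249*g - 330)/(8*g^6 - 24*g^5 + 108*g^4 - 176*g^3 + 378*g^2 - 294*g + 343)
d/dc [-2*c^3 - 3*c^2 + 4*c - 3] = -6*c^2 - 6*c + 4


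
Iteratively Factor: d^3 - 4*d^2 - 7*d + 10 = (d - 5)*(d^2 + d - 2) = (d - 5)*(d + 2)*(d - 1)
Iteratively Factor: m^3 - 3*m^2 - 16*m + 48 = (m - 4)*(m^2 + m - 12) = (m - 4)*(m + 4)*(m - 3)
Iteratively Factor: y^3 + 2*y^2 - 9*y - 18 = (y - 3)*(y^2 + 5*y + 6) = (y - 3)*(y + 3)*(y + 2)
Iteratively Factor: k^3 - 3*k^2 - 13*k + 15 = (k + 3)*(k^2 - 6*k + 5) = (k - 1)*(k + 3)*(k - 5)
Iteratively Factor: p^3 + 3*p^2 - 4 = (p + 2)*(p^2 + p - 2) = (p - 1)*(p + 2)*(p + 2)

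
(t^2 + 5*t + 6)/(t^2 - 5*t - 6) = (t^2 + 5*t + 6)/(t^2 - 5*t - 6)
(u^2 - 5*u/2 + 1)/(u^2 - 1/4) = 2*(u - 2)/(2*u + 1)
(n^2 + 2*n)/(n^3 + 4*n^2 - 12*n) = (n + 2)/(n^2 + 4*n - 12)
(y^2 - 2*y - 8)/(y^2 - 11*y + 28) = (y + 2)/(y - 7)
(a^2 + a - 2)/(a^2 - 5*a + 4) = (a + 2)/(a - 4)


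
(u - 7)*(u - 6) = u^2 - 13*u + 42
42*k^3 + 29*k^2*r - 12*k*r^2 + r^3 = (-7*k + r)*(-6*k + r)*(k + r)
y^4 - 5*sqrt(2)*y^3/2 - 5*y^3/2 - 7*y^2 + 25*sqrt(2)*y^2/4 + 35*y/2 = y*(y - 5/2)*(y - 7*sqrt(2)/2)*(y + sqrt(2))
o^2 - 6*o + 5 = (o - 5)*(o - 1)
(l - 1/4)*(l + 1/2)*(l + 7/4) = l^3 + 2*l^2 + 5*l/16 - 7/32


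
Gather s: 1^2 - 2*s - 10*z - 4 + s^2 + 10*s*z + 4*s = s^2 + s*(10*z + 2) - 10*z - 3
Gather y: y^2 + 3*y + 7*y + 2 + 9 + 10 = y^2 + 10*y + 21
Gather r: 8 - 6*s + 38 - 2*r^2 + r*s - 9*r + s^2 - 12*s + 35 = -2*r^2 + r*(s - 9) + s^2 - 18*s + 81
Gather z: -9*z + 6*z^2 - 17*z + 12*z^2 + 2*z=18*z^2 - 24*z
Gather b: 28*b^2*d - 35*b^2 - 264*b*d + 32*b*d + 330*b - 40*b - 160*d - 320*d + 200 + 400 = b^2*(28*d - 35) + b*(290 - 232*d) - 480*d + 600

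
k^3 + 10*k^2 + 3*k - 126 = (k - 3)*(k + 6)*(k + 7)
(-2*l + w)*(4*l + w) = -8*l^2 + 2*l*w + w^2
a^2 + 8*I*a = a*(a + 8*I)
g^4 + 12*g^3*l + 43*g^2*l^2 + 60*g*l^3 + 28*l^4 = (g + l)*(g + 2*l)^2*(g + 7*l)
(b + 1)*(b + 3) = b^2 + 4*b + 3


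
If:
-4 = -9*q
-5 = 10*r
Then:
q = 4/9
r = -1/2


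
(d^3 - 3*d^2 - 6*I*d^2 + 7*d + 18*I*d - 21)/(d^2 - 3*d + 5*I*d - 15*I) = (d^2 - 6*I*d + 7)/(d + 5*I)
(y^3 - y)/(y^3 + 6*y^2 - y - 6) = y/(y + 6)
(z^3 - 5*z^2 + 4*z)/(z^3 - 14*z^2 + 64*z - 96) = z*(z - 1)/(z^2 - 10*z + 24)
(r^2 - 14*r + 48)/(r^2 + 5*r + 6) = (r^2 - 14*r + 48)/(r^2 + 5*r + 6)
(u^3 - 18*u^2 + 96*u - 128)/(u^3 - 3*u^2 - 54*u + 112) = (u - 8)/(u + 7)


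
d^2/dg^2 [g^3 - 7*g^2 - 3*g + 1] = 6*g - 14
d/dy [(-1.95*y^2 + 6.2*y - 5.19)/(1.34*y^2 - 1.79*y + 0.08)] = (-4.8175*y^2 + 13.5972*y - 8.7941)/(1.7956*y^4 - 4.7972*y^3 + 3.4185*y^2 - 0.2864*y + 0.0064)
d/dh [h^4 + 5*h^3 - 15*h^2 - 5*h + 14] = 4*h^3 + 15*h^2 - 30*h - 5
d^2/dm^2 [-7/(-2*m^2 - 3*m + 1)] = 14*(-4*m^2 - 6*m + (4*m + 3)^2 + 2)/(2*m^2 + 3*m - 1)^3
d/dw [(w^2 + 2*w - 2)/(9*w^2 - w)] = (-19*w^2 + 36*w - 2)/(w^2*(81*w^2 - 18*w + 1))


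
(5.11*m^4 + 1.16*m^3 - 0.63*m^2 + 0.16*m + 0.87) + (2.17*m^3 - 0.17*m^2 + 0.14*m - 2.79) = 5.11*m^4 + 3.33*m^3 - 0.8*m^2 + 0.3*m - 1.92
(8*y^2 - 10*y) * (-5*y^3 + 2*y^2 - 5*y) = -40*y^5 + 66*y^4 - 60*y^3 + 50*y^2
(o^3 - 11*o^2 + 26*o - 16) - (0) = o^3 - 11*o^2 + 26*o - 16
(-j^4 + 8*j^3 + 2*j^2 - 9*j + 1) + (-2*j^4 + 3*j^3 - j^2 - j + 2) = -3*j^4 + 11*j^3 + j^2 - 10*j + 3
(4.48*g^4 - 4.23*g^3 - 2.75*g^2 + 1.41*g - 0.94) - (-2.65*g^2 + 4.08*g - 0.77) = 4.48*g^4 - 4.23*g^3 - 0.1*g^2 - 2.67*g - 0.17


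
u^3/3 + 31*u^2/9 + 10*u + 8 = (u/3 + 1)*(u + 4/3)*(u + 6)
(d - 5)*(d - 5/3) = d^2 - 20*d/3 + 25/3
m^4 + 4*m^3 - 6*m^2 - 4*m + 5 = (m - 1)^2*(m + 1)*(m + 5)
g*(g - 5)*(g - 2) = g^3 - 7*g^2 + 10*g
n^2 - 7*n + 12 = (n - 4)*(n - 3)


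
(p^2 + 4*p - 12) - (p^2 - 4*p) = 8*p - 12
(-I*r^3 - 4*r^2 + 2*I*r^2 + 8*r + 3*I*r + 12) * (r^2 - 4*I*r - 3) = -I*r^5 - 8*r^4 + 2*I*r^4 + 16*r^3 + 22*I*r^3 + 36*r^2 - 38*I*r^2 - 24*r - 57*I*r - 36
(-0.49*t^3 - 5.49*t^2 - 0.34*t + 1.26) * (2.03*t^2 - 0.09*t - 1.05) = -0.9947*t^5 - 11.1006*t^4 + 0.3184*t^3 + 8.3529*t^2 + 0.2436*t - 1.323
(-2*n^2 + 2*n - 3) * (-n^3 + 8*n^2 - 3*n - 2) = 2*n^5 - 18*n^4 + 25*n^3 - 26*n^2 + 5*n + 6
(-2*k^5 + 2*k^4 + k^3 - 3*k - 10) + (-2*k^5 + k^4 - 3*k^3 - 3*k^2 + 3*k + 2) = -4*k^5 + 3*k^4 - 2*k^3 - 3*k^2 - 8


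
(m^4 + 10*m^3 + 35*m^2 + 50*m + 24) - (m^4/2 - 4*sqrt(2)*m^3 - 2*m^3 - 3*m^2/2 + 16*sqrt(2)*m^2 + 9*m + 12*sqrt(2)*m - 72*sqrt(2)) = m^4/2 + 4*sqrt(2)*m^3 + 12*m^3 - 16*sqrt(2)*m^2 + 73*m^2/2 - 12*sqrt(2)*m + 41*m + 24 + 72*sqrt(2)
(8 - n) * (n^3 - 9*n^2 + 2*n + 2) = -n^4 + 17*n^3 - 74*n^2 + 14*n + 16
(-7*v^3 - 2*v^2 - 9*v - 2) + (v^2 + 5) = -7*v^3 - v^2 - 9*v + 3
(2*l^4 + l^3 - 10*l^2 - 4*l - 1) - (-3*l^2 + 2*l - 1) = 2*l^4 + l^3 - 7*l^2 - 6*l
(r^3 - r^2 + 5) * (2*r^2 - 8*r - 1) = 2*r^5 - 10*r^4 + 7*r^3 + 11*r^2 - 40*r - 5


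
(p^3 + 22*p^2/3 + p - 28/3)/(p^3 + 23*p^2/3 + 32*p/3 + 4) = (3*p^3 + 22*p^2 + 3*p - 28)/(3*p^3 + 23*p^2 + 32*p + 12)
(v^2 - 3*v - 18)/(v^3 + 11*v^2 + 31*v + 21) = (v - 6)/(v^2 + 8*v + 7)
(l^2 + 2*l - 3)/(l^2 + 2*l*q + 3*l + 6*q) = (l - 1)/(l + 2*q)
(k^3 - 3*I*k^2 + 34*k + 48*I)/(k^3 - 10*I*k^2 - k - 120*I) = (k + 2*I)/(k - 5*I)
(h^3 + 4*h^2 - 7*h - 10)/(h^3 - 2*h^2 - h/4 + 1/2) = 4*(h^2 + 6*h + 5)/(4*h^2 - 1)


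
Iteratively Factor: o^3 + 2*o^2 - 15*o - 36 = (o + 3)*(o^2 - o - 12) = (o + 3)^2*(o - 4)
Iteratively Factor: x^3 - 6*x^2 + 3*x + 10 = (x - 2)*(x^2 - 4*x - 5) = (x - 5)*(x - 2)*(x + 1)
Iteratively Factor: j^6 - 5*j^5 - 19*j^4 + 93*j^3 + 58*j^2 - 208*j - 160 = (j - 5)*(j^5 - 19*j^3 - 2*j^2 + 48*j + 32) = (j - 5)*(j - 2)*(j^4 + 2*j^3 - 15*j^2 - 32*j - 16) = (j - 5)*(j - 2)*(j + 4)*(j^3 - 2*j^2 - 7*j - 4) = (j - 5)*(j - 2)*(j + 1)*(j + 4)*(j^2 - 3*j - 4) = (j - 5)*(j - 2)*(j + 1)^2*(j + 4)*(j - 4)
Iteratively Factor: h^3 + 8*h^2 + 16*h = (h + 4)*(h^2 + 4*h) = h*(h + 4)*(h + 4)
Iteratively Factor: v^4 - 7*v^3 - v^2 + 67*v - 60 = (v - 4)*(v^3 - 3*v^2 - 13*v + 15) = (v - 5)*(v - 4)*(v^2 + 2*v - 3) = (v - 5)*(v - 4)*(v - 1)*(v + 3)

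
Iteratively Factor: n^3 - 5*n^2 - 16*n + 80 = (n - 5)*(n^2 - 16) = (n - 5)*(n - 4)*(n + 4)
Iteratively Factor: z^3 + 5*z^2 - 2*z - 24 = (z + 3)*(z^2 + 2*z - 8) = (z - 2)*(z + 3)*(z + 4)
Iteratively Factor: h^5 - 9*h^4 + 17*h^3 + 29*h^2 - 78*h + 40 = (h - 4)*(h^4 - 5*h^3 - 3*h^2 + 17*h - 10) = (h - 4)*(h - 1)*(h^3 - 4*h^2 - 7*h + 10) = (h - 5)*(h - 4)*(h - 1)*(h^2 + h - 2) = (h - 5)*(h - 4)*(h - 1)^2*(h + 2)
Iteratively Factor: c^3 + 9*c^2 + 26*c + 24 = (c + 4)*(c^2 + 5*c + 6) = (c + 3)*(c + 4)*(c + 2)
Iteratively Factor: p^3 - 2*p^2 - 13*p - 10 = (p + 1)*(p^2 - 3*p - 10) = (p + 1)*(p + 2)*(p - 5)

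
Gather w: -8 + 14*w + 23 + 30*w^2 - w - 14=30*w^2 + 13*w + 1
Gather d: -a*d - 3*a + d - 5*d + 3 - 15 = -3*a + d*(-a - 4) - 12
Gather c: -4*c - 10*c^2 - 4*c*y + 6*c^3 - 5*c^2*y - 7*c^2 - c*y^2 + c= 6*c^3 + c^2*(-5*y - 17) + c*(-y^2 - 4*y - 3)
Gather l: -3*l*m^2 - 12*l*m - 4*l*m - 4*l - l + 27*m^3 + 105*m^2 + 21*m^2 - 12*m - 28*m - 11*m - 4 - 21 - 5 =l*(-3*m^2 - 16*m - 5) + 27*m^3 + 126*m^2 - 51*m - 30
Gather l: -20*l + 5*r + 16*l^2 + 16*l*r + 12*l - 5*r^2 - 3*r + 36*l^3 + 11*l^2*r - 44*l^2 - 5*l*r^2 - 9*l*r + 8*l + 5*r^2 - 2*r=36*l^3 + l^2*(11*r - 28) + l*(-5*r^2 + 7*r)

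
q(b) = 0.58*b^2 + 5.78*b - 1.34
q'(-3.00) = 2.30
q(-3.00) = -13.46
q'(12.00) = 19.70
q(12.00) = 151.54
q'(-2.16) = 3.27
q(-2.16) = -11.12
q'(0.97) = 6.91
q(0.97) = 4.81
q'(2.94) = 9.19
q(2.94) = 20.67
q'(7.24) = 14.18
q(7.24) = 70.91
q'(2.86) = 9.10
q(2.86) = 19.93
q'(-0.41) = 5.30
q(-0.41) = -3.61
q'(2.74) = 8.96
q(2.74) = 18.85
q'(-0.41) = 5.30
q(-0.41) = -3.61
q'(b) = 1.16*b + 5.78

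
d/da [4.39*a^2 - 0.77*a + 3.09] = 8.78*a - 0.77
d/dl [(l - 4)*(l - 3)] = 2*l - 7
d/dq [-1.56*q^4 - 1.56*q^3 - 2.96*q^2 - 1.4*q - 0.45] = -6.24*q^3 - 4.68*q^2 - 5.92*q - 1.4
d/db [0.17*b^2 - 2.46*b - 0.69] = 0.34*b - 2.46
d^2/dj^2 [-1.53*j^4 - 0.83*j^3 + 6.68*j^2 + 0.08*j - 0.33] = -18.36*j^2 - 4.98*j + 13.36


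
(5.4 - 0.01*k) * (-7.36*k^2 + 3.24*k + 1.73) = 0.0736*k^3 - 39.7764*k^2 + 17.4787*k + 9.342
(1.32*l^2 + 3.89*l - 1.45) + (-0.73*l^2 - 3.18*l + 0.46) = 0.59*l^2 + 0.71*l - 0.99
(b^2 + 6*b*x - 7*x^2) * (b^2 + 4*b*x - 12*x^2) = b^4 + 10*b^3*x + 5*b^2*x^2 - 100*b*x^3 + 84*x^4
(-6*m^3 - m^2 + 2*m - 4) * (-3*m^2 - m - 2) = 18*m^5 + 9*m^4 + 7*m^3 + 12*m^2 + 8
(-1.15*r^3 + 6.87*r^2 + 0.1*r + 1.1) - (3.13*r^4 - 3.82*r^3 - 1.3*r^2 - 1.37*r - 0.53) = -3.13*r^4 + 2.67*r^3 + 8.17*r^2 + 1.47*r + 1.63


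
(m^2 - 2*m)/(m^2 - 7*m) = (m - 2)/(m - 7)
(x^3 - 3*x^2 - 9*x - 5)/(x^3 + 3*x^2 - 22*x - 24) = (x^2 - 4*x - 5)/(x^2 + 2*x - 24)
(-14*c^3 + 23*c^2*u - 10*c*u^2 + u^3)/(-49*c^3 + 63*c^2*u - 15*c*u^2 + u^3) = (-2*c + u)/(-7*c + u)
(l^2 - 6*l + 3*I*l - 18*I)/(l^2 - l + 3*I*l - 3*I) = (l - 6)/(l - 1)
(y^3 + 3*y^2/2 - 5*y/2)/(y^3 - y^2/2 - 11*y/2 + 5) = y/(y - 2)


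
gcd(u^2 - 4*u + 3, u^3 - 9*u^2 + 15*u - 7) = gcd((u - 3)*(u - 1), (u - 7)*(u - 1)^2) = u - 1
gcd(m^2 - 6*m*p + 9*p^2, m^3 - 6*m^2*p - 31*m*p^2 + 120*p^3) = -m + 3*p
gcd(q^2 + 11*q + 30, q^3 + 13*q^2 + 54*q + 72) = q + 6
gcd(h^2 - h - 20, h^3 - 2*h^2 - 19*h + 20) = h^2 - h - 20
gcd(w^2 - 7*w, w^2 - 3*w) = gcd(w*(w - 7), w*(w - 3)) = w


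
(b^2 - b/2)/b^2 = (b - 1/2)/b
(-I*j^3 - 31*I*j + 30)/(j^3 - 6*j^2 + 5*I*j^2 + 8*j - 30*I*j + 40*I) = (-I*j^2 - 5*j - 6*I)/(j^2 - 6*j + 8)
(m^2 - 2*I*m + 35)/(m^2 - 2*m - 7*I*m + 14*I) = (m + 5*I)/(m - 2)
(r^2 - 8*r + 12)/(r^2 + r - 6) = (r - 6)/(r + 3)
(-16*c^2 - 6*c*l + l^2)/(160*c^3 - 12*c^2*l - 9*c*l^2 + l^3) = (-2*c - l)/(20*c^2 + c*l - l^2)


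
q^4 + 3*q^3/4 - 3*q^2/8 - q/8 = q*(q - 1/2)*(q + 1/4)*(q + 1)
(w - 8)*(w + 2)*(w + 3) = w^3 - 3*w^2 - 34*w - 48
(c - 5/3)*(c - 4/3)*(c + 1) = c^3 - 2*c^2 - 7*c/9 + 20/9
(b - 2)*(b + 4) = b^2 + 2*b - 8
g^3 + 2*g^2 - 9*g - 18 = (g - 3)*(g + 2)*(g + 3)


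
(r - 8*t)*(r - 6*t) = r^2 - 14*r*t + 48*t^2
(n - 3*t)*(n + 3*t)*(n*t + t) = n^3*t + n^2*t - 9*n*t^3 - 9*t^3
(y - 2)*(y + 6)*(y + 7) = y^3 + 11*y^2 + 16*y - 84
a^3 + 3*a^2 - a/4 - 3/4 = (a - 1/2)*(a + 1/2)*(a + 3)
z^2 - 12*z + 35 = (z - 7)*(z - 5)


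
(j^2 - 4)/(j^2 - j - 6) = (j - 2)/(j - 3)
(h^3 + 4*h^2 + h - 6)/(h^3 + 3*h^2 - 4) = (h + 3)/(h + 2)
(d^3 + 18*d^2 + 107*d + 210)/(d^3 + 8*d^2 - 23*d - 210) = (d + 5)/(d - 5)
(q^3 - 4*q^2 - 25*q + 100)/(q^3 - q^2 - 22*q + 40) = (q - 5)/(q - 2)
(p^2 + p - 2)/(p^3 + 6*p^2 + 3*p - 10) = 1/(p + 5)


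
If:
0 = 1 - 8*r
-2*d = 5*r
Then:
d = -5/16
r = 1/8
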